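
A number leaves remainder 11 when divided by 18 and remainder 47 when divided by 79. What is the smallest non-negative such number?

Write x = 11 + 18·k. Then 18·k ≡ 47 − 11 ≡ 36 (mod 79).
Need 18⁻¹ mod 79. Extended Euclid on (79, 18):
79 = 4*18 + 7
18 = 2*7 + 4
7 = 1*4 + 3
4 = 1*3 + 1
3 = 3*1 + 0
Back-substitute:
1 = 4 − 3
1 = −7 + 2·4
1 = 2·18 − 5·7
1 = −5·79 + 22·18
18⁻¹ ≡ 22 (mod 79), so k ≡ 22·36 ≡ 2 (mod 79).
x = 11 + 18·2 = 47.

47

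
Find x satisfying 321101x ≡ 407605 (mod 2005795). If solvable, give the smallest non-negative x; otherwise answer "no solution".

First find gcd(321101, 2005795):
2005795 = 6·321101 + 79189
321101 = 4·79189 + 4345
79189 = 18·4345 + 979
4345 = 4·979 + 429
979 = 2·429 + 121
429 = 3·121 + 66
121 = 1·66 + 55
66 = 1·55 + 11
55 = 5·11 + 0
gcd = 11 and 11 | 407605, so solutions exist. Divide through by 11: 29191x ≡ 37055 (mod 182345).
Now find 29191⁻¹ mod 182345:
182345 = 6*29191 + 7199
29191 = 4*7199 + 395
7199 = 18*395 + 89
395 = 4*89 + 39
89 = 2*39 + 11
39 = 3*11 + 6
11 = 1*6 + 5
6 = 1*5 + 1
5 = 5*1 + 0
Back-substitute:
1 = 6 − 5
1 = −11 + 2·6
1 = 2·39 − 7·11
1 = −7·89 + 16·39
1 = 16·395 − 71·89
1 = −71·7199 + 1294·395
1 = 1294·29191 − 5247·7199
1 = −5247·182345 + 32776·29191
So 29191⁻¹ ≡ 32776 (mod 182345).
Then x ≡ 32776·37055 ≡ 96980 (mod 182345); the smallest non-negative solution is x = 96980.

96980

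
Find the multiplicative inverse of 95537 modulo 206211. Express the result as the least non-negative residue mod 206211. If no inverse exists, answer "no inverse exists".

120359

Apply the Euclidean algorithm to 206211 and 95537:
206211 = 2*95537 + 15137
95537 = 6*15137 + 4715
15137 = 3*4715 + 992
4715 = 4*992 + 747
992 = 1*747 + 245
747 = 3*245 + 12
245 = 20*12 + 5
12 = 2*5 + 2
5 = 2*2 + 1
2 = 2*1 + 0
Since gcd(95537, 206211) = 1, back-substitute to write 1 as a combination:
1 = 5 − 2·2
1 = −2·12 + 5·5
1 = 5·245 − 102·12
1 = −102·747 + 311·245
1 = 311·992 − 413·747
1 = −413·4715 + 1963·992
1 = 1963·15137 − 6302·4715
1 = −6302·95537 + 39775·15137
1 = 39775·206211 − 85852·95537
So 95537·(-85852) ≡ 1 (mod 206211), and -85852 ≡ 120359 (mod 206211).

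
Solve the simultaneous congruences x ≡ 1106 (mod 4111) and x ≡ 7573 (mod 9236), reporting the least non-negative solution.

Write x = 1106 + 4111·k. Then 4111·k ≡ 7573 − 1106 ≡ 6467 (mod 9236).
Need 4111⁻¹ mod 9236. Extended Euclid on (9236, 4111):
9236 = 2×4111 + 1014
4111 = 4×1014 + 55
1014 = 18×55 + 24
55 = 2×24 + 7
24 = 3×7 + 3
7 = 2×3 + 1
3 = 3×1 + 0
Back-substitute:
1 = 7 − 2·3
1 = −2·24 + 7·7
1 = 7·55 − 16·24
1 = −16·1014 + 295·55
1 = 295·4111 − 1196·1014
1 = −1196·9236 + 2687·4111
4111⁻¹ ≡ 2687 (mod 9236), so k ≡ 2687·6467 ≡ 3913 (mod 9236).
x = 1106 + 4111·3913 = 16087449.

16087449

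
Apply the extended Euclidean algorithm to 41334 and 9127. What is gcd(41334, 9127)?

1

Repeated division:
41334 = 4*9127 + 4826
9127 = 1*4826 + 4301
4826 = 1*4301 + 525
4301 = 8*525 + 101
525 = 5*101 + 20
101 = 5*20 + 1
20 = 20*1 + 0
gcd(41334, 9127) = 1.
Back-substituting:
1 = 101 − 5·20
1 = −5·525 + 26·101
1 = 26·4301 − 213·525
1 = −213·4826 + 239·4301
1 = 239·9127 − 452·4826
1 = −452·41334 + 2047·9127
So 1 = (-452)·41334 + (2047)·9127.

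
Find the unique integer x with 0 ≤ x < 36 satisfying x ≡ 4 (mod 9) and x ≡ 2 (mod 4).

Write x = 4 + 9·k. Then 9·k ≡ 2 − 4 ≡ 2 (mod 4).
Need 9⁻¹ mod 4. Extended Euclid on (4, 1):
4 = 4*1 + 0
9⁻¹ ≡ 1 (mod 4), so k ≡ 1·2 ≡ 2 (mod 4).
x = 4 + 9·2 = 22.

22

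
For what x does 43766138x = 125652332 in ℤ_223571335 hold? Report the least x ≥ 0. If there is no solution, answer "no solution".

842579

First find gcd(43766138, 223571335):
223571335 = 5×43766138 + 4740645
43766138 = 9×4740645 + 1100333
4740645 = 4×1100333 + 339313
1100333 = 3×339313 + 82394
339313 = 4×82394 + 9737
82394 = 8×9737 + 4498
9737 = 2×4498 + 741
4498 = 6×741 + 52
741 = 14×52 + 13
52 = 4×13 + 0
gcd = 13 and 13 | 125652332, so solutions exist. Divide through by 13: 3366626x ≡ 9665564 (mod 17197795).
Now find 3366626⁻¹ mod 17197795:
17197795 = 5*3366626 + 364665
3366626 = 9*364665 + 84641
364665 = 4*84641 + 26101
84641 = 3*26101 + 6338
26101 = 4*6338 + 749
6338 = 8*749 + 346
749 = 2*346 + 57
346 = 6*57 + 4
57 = 14*4 + 1
4 = 4*1 + 0
Back-substitute:
1 = 57 − 14·4
1 = −14·346 + 85·57
1 = 85·749 − 184·346
1 = −184·6338 + 1557·749
1 = 1557·26101 − 6412·6338
1 = −6412·84641 + 20793·26101
1 = 20793·364665 − 89584·84641
1 = −89584·3366626 + 827049·364665
1 = 827049·17197795 − 4224829·3366626
So 3366626·(-4224829) ≡ 1 (mod 17197795), i.e. 3366626⁻¹ ≡ 12972966.
Then x ≡ 12972966·9665564 ≡ 842579 (mod 17197795); the smallest non-negative solution is x = 842579.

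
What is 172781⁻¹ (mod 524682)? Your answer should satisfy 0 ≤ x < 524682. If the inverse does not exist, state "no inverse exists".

Apply the Euclidean algorithm to 524682 and 172781:
524682 = 3×172781 + 6339
172781 = 27×6339 + 1628
6339 = 3×1628 + 1455
1628 = 1×1455 + 173
1455 = 8×173 + 71
173 = 2×71 + 31
71 = 2×31 + 9
31 = 3×9 + 4
9 = 2×4 + 1
4 = 4×1 + 0
The gcd is 1. Working backward:
1 = 9 − 2·4
1 = −2·31 + 7·9
1 = 7·71 − 16·31
1 = −16·173 + 39·71
1 = 39·1455 − 328·173
1 = −328·1628 + 367·1455
1 = 367·6339 − 1429·1628
1 = −1429·172781 + 38950·6339
1 = 38950·524682 − 118279·172781
So 172781·(-118279) ≡ 1 (mod 524682), and -118279 ≡ 406403 (mod 524682).

406403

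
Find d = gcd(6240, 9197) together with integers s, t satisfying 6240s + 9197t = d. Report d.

Apply Euclid's algorithm to 9197 and 6240:
9197 = 1*6240 + 2957
6240 = 2*2957 + 326
2957 = 9*326 + 23
326 = 14*23 + 4
23 = 5*4 + 3
4 = 1*3 + 1
3 = 3*1 + 0
gcd(6240, 9197) = 1.
Working backward:
1 = 4 − 3
1 = −23 + 6·4
1 = 6·326 − 85·23
1 = −85·2957 + 771·326
1 = 771·6240 − 1627·2957
1 = −1627·9197 + 2398·6240
So 1 = (-1627)·9197 + (2398)·6240.

1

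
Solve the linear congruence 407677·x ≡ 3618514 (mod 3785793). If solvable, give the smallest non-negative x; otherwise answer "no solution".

3447550

First find gcd(407677, 3785793):
3785793 = 9×407677 + 116700
407677 = 3×116700 + 57577
116700 = 2×57577 + 1546
57577 = 37×1546 + 375
1546 = 4×375 + 46
375 = 8×46 + 7
46 = 6×7 + 4
7 = 1×4 + 3
4 = 1×3 + 1
3 = 3×1 + 0
gcd = 1, so a unique solution mod 3785793 exists.
Back-substitute for the Bézout coefficients:
1 = 4 − 3
1 = −7 + 2·4
1 = 2·46 − 13·7
1 = −13·375 + 106·46
1 = 106·1546 − 437·375
1 = −437·57577 + 16275·1546
1 = 16275·116700 − 32987·57577
1 = −32987·407677 + 115236·116700
1 = 115236·3785793 − 1070111·407677
So 407677·(-1070111) ≡ 1 (mod 3785793), giving 407677⁻¹ ≡ 2715682.
x ≡ 407677⁻¹·3618514 ≡ 2715682·3618514 ≡ 3447550 (mod 3785793).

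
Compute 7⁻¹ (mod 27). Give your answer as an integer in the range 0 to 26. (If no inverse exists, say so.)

Run Euclid on (27, 7):
27 = 3·7 + 6
7 = 1·6 + 1
6 = 6·1 + 0
The gcd is 1. Working backward:
1 = 7 − 6
1 = −27 + 4·7
So 7·4 ≡ 1 (mod 27).

4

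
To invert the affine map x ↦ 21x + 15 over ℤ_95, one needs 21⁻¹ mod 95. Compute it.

86

gcd(95, 21) by repeated division:
95 = 4*21 + 11
21 = 1*11 + 10
11 = 1*10 + 1
10 = 10*1 + 0
Since gcd(21, 95) = 1, back-substitute to write 1 as a combination:
1 = 11 − 10
1 = −21 + 2·11
1 = 2·95 − 9·21
Thus 21·(-9) ≡ 1 (mod 95); reducing, -9 mod 95 = 86.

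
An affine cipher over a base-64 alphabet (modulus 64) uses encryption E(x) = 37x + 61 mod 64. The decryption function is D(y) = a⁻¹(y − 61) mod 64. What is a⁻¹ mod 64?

45

gcd(64, 37) by repeated division:
64 = 1·37 + 27
37 = 1·27 + 10
27 = 2·10 + 7
10 = 1·7 + 3
7 = 2·3 + 1
3 = 3·1 + 0
gcd = 1, so the inverse exists. Back-substitute:
1 = 7 − 2·3
1 = −2·10 + 3·7
1 = 3·27 − 8·10
1 = −8·37 + 11·27
1 = 11·64 − 19·37
Hence 37⁻¹ ≡ -19 ≡ 45 (mod 64).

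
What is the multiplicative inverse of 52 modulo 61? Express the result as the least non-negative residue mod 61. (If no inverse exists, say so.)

Extended Euclidean algorithm:
61 = 1*52 + 9
52 = 5*9 + 7
9 = 1*7 + 2
7 = 3*2 + 1
2 = 2*1 + 0
The gcd is 1. Working backward:
1 = 7 − 3·2
1 = −3·9 + 4·7
1 = 4·52 − 23·9
1 = −23·61 + 27·52
So 52·27 ≡ 1 (mod 61).

27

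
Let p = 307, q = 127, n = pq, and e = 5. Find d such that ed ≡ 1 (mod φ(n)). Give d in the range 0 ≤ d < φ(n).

30845

φ(n) = (p−1)(q−1) = 306·126 = 38556.
Need d with 5·d ≡ 1 (mod 38556). Apply the extended Euclidean algorithm:
38556 = 7711×5 + 1
5 = 5×1 + 0
Back-substitute:
1 = 38556 − 7711·5
So 5·(-7711) ≡ 1 (mod 38556), hence d ≡ -7711 ≡ 30845 (mod 38556).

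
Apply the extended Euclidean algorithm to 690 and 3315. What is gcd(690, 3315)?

15

Euclidean algorithm:
3315 = 4×690 + 555
690 = 1×555 + 135
555 = 4×135 + 15
135 = 9×15 + 0
gcd(690, 3315) = 15.
Working backward:
15 = 555 − 4·135
15 = −4·690 + 5·555
15 = 5·3315 − 24·690
So 15 = (5)·3315 + (-24)·690.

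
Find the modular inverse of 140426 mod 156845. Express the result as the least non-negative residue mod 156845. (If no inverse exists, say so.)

no inverse exists

Compute gcd(140426, 156845):
156845 = 1*140426 + 16419
140426 = 8*16419 + 9074
16419 = 1*9074 + 7345
9074 = 1*7345 + 1729
7345 = 4*1729 + 429
1729 = 4*429 + 13
429 = 33*13 + 0
Since gcd = 13 > 1, 140426 is not a unit mod 156845.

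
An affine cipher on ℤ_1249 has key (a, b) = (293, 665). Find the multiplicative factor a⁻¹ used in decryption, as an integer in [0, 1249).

Apply the Euclidean algorithm to 1249 and 293:
1249 = 4×293 + 77
293 = 3×77 + 62
77 = 1×62 + 15
62 = 4×15 + 2
15 = 7×2 + 1
2 = 2×1 + 0
Since gcd(293, 1249) = 1, back-substitute to write 1 as a combination:
1 = 15 − 7·2
1 = −7·62 + 29·15
1 = 29·77 − 36·62
1 = −36·293 + 137·77
1 = 137·1249 − 584·293
So 293·(-584) ≡ 1 (mod 1249), and -584 ≡ 665 (mod 1249).

665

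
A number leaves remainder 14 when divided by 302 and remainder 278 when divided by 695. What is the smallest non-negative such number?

171248

Write x = 14 + 302·k. Then 302·k ≡ 278 − 14 ≡ 264 (mod 695).
Need 302⁻¹ mod 695. Extended Euclid on (695, 302):
695 = 2*302 + 91
302 = 3*91 + 29
91 = 3*29 + 4
29 = 7*4 + 1
4 = 4*1 + 0
Back-substitute:
1 = 29 − 7·4
1 = −7·91 + 22·29
1 = 22·302 − 73·91
1 = −73·695 + 168·302
302⁻¹ ≡ 168 (mod 695), so k ≡ 168·264 ≡ 567 (mod 695).
x = 14 + 302·567 = 171248.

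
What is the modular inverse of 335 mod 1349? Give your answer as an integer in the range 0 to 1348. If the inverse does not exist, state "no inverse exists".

749

gcd(1349, 335) by repeated division:
1349 = 4*335 + 9
335 = 37*9 + 2
9 = 4*2 + 1
2 = 2*1 + 0
Since gcd(335, 1349) = 1, back-substitute to write 1 as a combination:
1 = 9 − 4·2
1 = −4·335 + 149·9
1 = 149·1349 − 600·335
Hence 335⁻¹ ≡ -600 ≡ 749 (mod 1349).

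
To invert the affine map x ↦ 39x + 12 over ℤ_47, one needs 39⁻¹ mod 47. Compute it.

41

Apply the Euclidean algorithm to 47 and 39:
47 = 1×39 + 8
39 = 4×8 + 7
8 = 1×7 + 1
7 = 7×1 + 0
gcd = 1, so the inverse exists. Back-substitute:
1 = 8 − 7
1 = −39 + 5·8
1 = 5·47 − 6·39
So 39·(-6) ≡ 1 (mod 47), and -6 ≡ 41 (mod 47).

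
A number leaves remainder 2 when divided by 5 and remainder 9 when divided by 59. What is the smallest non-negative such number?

127

Write x = 2 + 5·k. Then 5·k ≡ 9 − 2 ≡ 7 (mod 59).
Need 5⁻¹ mod 59. Extended Euclid on (59, 5):
59 = 11*5 + 4
5 = 1*4 + 1
4 = 4*1 + 0
Back-substitute:
1 = 5 − 4
1 = −59 + 12·5
5⁻¹ ≡ 12 (mod 59), so k ≡ 12·7 ≡ 25 (mod 59).
x = 2 + 5·25 = 127.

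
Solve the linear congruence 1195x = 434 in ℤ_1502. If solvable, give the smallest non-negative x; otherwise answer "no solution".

First find gcd(1195, 1502):
1502 = 1·1195 + 307
1195 = 3·307 + 274
307 = 1·274 + 33
274 = 8·33 + 10
33 = 3·10 + 3
10 = 3·3 + 1
3 = 3·1 + 0
gcd = 1, so a unique solution mod 1502 exists.
Back-substitute for the Bézout coefficients:
1 = 10 − 3·3
1 = −3·33 + 10·10
1 = 10·274 − 83·33
1 = −83·307 + 93·274
1 = 93·1195 − 362·307
1 = −362·1502 + 455·1195
So 1195·(455) ≡ 1 (mod 1502), giving 1195⁻¹ ≡ 455.
x ≡ 1195⁻¹·434 ≡ 455·434 ≡ 708 (mod 1502).

708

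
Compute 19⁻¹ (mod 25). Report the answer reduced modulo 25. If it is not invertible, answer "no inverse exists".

Extended Euclidean algorithm:
25 = 1*19 + 6
19 = 3*6 + 1
6 = 6*1 + 0
Since gcd(19, 25) = 1, back-substitute to write 1 as a combination:
1 = 19 − 3·6
1 = −3·25 + 4·19
So 19·4 ≡ 1 (mod 25).

4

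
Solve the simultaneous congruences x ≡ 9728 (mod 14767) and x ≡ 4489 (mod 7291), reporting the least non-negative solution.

Write x = 9728 + 14767·k. Then 14767·k ≡ 4489 − 9728 ≡ 2052 (mod 7291).
Need 14767⁻¹ mod 7291. Extended Euclid on (7291, 185):
7291 = 39×185 + 76
185 = 2×76 + 33
76 = 2×33 + 10
33 = 3×10 + 3
10 = 3×3 + 1
3 = 3×1 + 0
Back-substitute:
1 = 10 − 3·3
1 = −3·33 + 10·10
1 = 10·76 − 23·33
1 = −23·185 + 56·76
1 = 56·7291 − 2207·185
14767⁻¹ ≡ 5084 (mod 7291), so k ≡ 5084·2052 ≡ 6238 (mod 7291).
x = 9728 + 14767·6238 = 92126274.

92126274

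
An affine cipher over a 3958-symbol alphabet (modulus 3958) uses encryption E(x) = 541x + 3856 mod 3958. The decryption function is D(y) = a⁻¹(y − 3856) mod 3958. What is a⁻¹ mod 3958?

Run Euclid on (3958, 541):
3958 = 7·541 + 171
541 = 3·171 + 28
171 = 6·28 + 3
28 = 9·3 + 1
3 = 3·1 + 0
Since gcd(541, 3958) = 1, back-substitute to write 1 as a combination:
1 = 28 − 9·3
1 = −9·171 + 55·28
1 = 55·541 − 174·171
1 = −174·3958 + 1273·541
So 541·1273 ≡ 1 (mod 3958).

1273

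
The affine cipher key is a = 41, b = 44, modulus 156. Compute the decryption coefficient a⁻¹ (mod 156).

137

Run Euclid on (156, 41):
156 = 3×41 + 33
41 = 1×33 + 8
33 = 4×8 + 1
8 = 8×1 + 0
The gcd is 1. Working backward:
1 = 33 − 4·8
1 = −4·41 + 5·33
1 = 5·156 − 19·41
So 41·(-19) ≡ 1 (mod 156), and -19 ≡ 137 (mod 156).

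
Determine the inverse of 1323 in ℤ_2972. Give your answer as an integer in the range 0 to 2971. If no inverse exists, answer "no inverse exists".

Run Euclid on (2972, 1323):
2972 = 2×1323 + 326
1323 = 4×326 + 19
326 = 17×19 + 3
19 = 6×3 + 1
3 = 3×1 + 0
The gcd is 1. Working backward:
1 = 19 − 6·3
1 = −6·326 + 103·19
1 = 103·1323 − 418·326
1 = −418·2972 + 939·1323
So 1323·939 ≡ 1 (mod 2972).

939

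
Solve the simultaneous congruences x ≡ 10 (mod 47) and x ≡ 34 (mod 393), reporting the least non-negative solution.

11431

Write x = 10 + 47·k. Then 47·k ≡ 34 − 10 ≡ 24 (mod 393).
Need 47⁻¹ mod 393. Extended Euclid on (393, 47):
393 = 8·47 + 17
47 = 2·17 + 13
17 = 1·13 + 4
13 = 3·4 + 1
4 = 4·1 + 0
Back-substitute:
1 = 13 − 3·4
1 = −3·17 + 4·13
1 = 4·47 − 11·17
1 = −11·393 + 92·47
47⁻¹ ≡ 92 (mod 393), so k ≡ 92·24 ≡ 243 (mod 393).
x = 10 + 47·243 = 11431.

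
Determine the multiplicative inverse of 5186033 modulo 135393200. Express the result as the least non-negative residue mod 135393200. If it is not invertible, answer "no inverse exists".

3364497

Extended Euclidean algorithm:
135393200 = 26·5186033 + 556342
5186033 = 9·556342 + 178955
556342 = 3·178955 + 19477
178955 = 9·19477 + 3662
19477 = 5·3662 + 1167
3662 = 3·1167 + 161
1167 = 7·161 + 40
161 = 4·40 + 1
40 = 40·1 + 0
The gcd is 1. Working backward:
1 = 161 − 4·40
1 = −4·1167 + 29·161
1 = 29·3662 − 91·1167
1 = −91·19477 + 484·3662
1 = 484·178955 − 4447·19477
1 = −4447·556342 + 13825·178955
1 = 13825·5186033 − 128872·556342
1 = −128872·135393200 + 3364497·5186033
So 5186033·3364497 ≡ 1 (mod 135393200).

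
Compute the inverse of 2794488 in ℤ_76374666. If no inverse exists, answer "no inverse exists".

no inverse exists

Euclidean algorithm on 76374666, 2794488:
76374666 = 27×2794488 + 923490
2794488 = 3×923490 + 24018
923490 = 38×24018 + 10806
24018 = 2×10806 + 2406
10806 = 4×2406 + 1182
2406 = 2×1182 + 42
1182 = 28×42 + 6
42 = 7×6 + 0
The gcd is 6, not 1, hence no inverse exists.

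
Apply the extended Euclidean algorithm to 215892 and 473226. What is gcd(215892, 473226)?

6

Apply Euclid's algorithm to 473226 and 215892:
473226 = 2*215892 + 41442
215892 = 5*41442 + 8682
41442 = 4*8682 + 6714
8682 = 1*6714 + 1968
6714 = 3*1968 + 810
1968 = 2*810 + 348
810 = 2*348 + 114
348 = 3*114 + 6
114 = 19*6 + 0
gcd(215892, 473226) = 6.
Back-substituting:
6 = 348 − 3·114
6 = −3·810 + 7·348
6 = 7·1968 − 17·810
6 = −17·6714 + 58·1968
6 = 58·8682 − 75·6714
6 = −75·41442 + 358·8682
6 = 358·215892 − 1865·41442
6 = −1865·473226 + 4088·215892
So 6 = (-1865)·473226 + (4088)·215892.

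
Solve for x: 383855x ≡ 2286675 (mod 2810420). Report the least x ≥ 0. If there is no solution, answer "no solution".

First find gcd(383855, 2810420):
2810420 = 7·383855 + 123435
383855 = 3·123435 + 13550
123435 = 9·13550 + 1485
13550 = 9·1485 + 185
1485 = 8·185 + 5
185 = 37·5 + 0
gcd = 5 and 5 | 2286675, so solutions exist. Divide through by 5: 76771x ≡ 457335 (mod 562084).
Now find 76771⁻¹ mod 562084:
562084 = 7×76771 + 24687
76771 = 3×24687 + 2710
24687 = 9×2710 + 297
2710 = 9×297 + 37
297 = 8×37 + 1
37 = 37×1 + 0
Back-substitute:
1 = 297 − 8·37
1 = −8·2710 + 73·297
1 = 73·24687 − 665·2710
1 = −665·76771 + 2068·24687
1 = 2068·562084 − 15141·76771
So 76771·(-15141) ≡ 1 (mod 562084), i.e. 76771⁻¹ ≡ 546943.
Then x ≡ 546943·457335 ≡ 365645 (mod 562084); the smallest non-negative solution is x = 365645.

365645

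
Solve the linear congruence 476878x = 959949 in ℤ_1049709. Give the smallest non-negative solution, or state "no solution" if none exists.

First find gcd(476878, 1049709):
1049709 = 2*476878 + 95953
476878 = 4*95953 + 93066
95953 = 1*93066 + 2887
93066 = 32*2887 + 682
2887 = 4*682 + 159
682 = 4*159 + 46
159 = 3*46 + 21
46 = 2*21 + 4
21 = 5*4 + 1
4 = 4*1 + 0
gcd = 1, so a unique solution mod 1049709 exists.
Back-substitute for the Bézout coefficients:
1 = 21 − 5·4
1 = −5·46 + 11·21
1 = 11·159 − 38·46
1 = −38·682 + 163·159
1 = 163·2887 − 690·682
1 = −690·93066 + 22243·2887
1 = 22243·95953 − 22933·93066
1 = −22933·476878 + 113975·95953
1 = 113975·1049709 − 250883·476878
So 476878·(-250883) ≡ 1 (mod 1049709), giving 476878⁻¹ ≡ 798826.
x ≡ 476878⁻¹·959949 ≡ 798826·959949 ≡ 900612 (mod 1049709).

900612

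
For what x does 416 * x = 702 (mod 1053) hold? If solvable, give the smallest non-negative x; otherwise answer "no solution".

First find gcd(416, 1053):
1053 = 2×416 + 221
416 = 1×221 + 195
221 = 1×195 + 26
195 = 7×26 + 13
26 = 2×13 + 0
gcd = 13 and 13 | 702, so solutions exist. Divide through by 13: 32x ≡ 54 (mod 81).
Now find 32⁻¹ mod 81:
81 = 2*32 + 17
32 = 1*17 + 15
17 = 1*15 + 2
15 = 7*2 + 1
2 = 2*1 + 0
Back-substitute:
1 = 15 − 7·2
1 = −7·17 + 8·15
1 = 8·32 − 15·17
1 = −15·81 + 38·32
So 32⁻¹ ≡ 38 (mod 81).
Then x ≡ 38·54 ≡ 27 (mod 81); the smallest non-negative solution is x = 27.

27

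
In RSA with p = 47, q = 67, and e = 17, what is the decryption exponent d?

φ(n) = (p−1)(q−1) = 46·66 = 3036.
Need d with 17·d ≡ 1 (mod 3036). Apply the extended Euclidean algorithm:
3036 = 178·17 + 10
17 = 1·10 + 7
10 = 1·7 + 3
7 = 2·3 + 1
3 = 3·1 + 0
Back-substitute:
1 = 7 − 2·3
1 = −2·10 + 3·7
1 = 3·17 − 5·10
1 = −5·3036 + 893·17
So 17·893 ≡ 1 (mod 3036), hence d = 893.

893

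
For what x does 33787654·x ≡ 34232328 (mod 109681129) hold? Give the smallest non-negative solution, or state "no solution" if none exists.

18848215

First find gcd(33787654, 109681129):
109681129 = 3×33787654 + 8318167
33787654 = 4×8318167 + 514986
8318167 = 16×514986 + 78391
514986 = 6×78391 + 44640
78391 = 1×44640 + 33751
44640 = 1×33751 + 10889
33751 = 3×10889 + 1084
10889 = 10×1084 + 49
1084 = 22×49 + 6
49 = 8×6 + 1
6 = 6×1 + 0
gcd = 1, so a unique solution mod 109681129 exists.
Back-substitute for the Bézout coefficients:
1 = 49 − 8·6
1 = −8·1084 + 177·49
1 = 177·10889 − 1778·1084
1 = −1778·33751 + 5511·10889
1 = 5511·44640 − 7289·33751
1 = −7289·78391 + 12800·44640
1 = 12800·514986 − 84089·78391
1 = −84089·8318167 + 1358224·514986
1 = 1358224·33787654 − 5516985·8318167
1 = −5516985·109681129 + 17909179·33787654
So 33787654·(17909179) ≡ 1 (mod 109681129), giving 33787654⁻¹ ≡ 17909179.
x ≡ 33787654⁻¹·34232328 ≡ 17909179·34232328 ≡ 18848215 (mod 109681129).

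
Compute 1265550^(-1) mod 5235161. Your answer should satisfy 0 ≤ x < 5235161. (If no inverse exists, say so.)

Run Euclid on (5235161, 1265550):
5235161 = 4*1265550 + 172961
1265550 = 7*172961 + 54823
172961 = 3*54823 + 8492
54823 = 6*8492 + 3871
8492 = 2*3871 + 750
3871 = 5*750 + 121
750 = 6*121 + 24
121 = 5*24 + 1
24 = 24*1 + 0
Since gcd(1265550, 5235161) = 1, back-substitute to write 1 as a combination:
1 = 121 − 5·24
1 = −5·750 + 31·121
1 = 31·3871 − 160·750
1 = −160·8492 + 351·3871
1 = 351·54823 − 2266·8492
1 = −2266·172961 + 7149·54823
1 = 7149·1265550 − 52309·172961
1 = −52309·5235161 + 216385·1265550
So 1265550·216385 ≡ 1 (mod 5235161).

216385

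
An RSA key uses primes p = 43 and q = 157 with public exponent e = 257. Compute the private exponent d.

φ(n) = (p−1)(q−1) = 42·156 = 6552.
Need d with 257·d ≡ 1 (mod 6552). Apply the extended Euclidean algorithm:
6552 = 25·257 + 127
257 = 2·127 + 3
127 = 42·3 + 1
3 = 3·1 + 0
Back-substitute:
1 = 127 − 42·3
1 = −42·257 + 85·127
1 = 85·6552 − 2167·257
So 257·(-2167) ≡ 1 (mod 6552), hence d ≡ -2167 ≡ 4385 (mod 6552).

4385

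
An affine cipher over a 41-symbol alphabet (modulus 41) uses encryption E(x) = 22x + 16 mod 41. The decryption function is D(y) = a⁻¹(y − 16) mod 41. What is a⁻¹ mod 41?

28

Extended Euclidean algorithm:
41 = 1*22 + 19
22 = 1*19 + 3
19 = 6*3 + 1
3 = 3*1 + 0
The gcd is 1. Working backward:
1 = 19 − 6·3
1 = −6·22 + 7·19
1 = 7·41 − 13·22
So 22·(-13) ≡ 1 (mod 41), and -13 ≡ 28 (mod 41).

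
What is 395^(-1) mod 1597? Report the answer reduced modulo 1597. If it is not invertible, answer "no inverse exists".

1221

gcd(1597, 395) by repeated division:
1597 = 4*395 + 17
395 = 23*17 + 4
17 = 4*4 + 1
4 = 4*1 + 0
gcd = 1, so the inverse exists. Back-substitute:
1 = 17 − 4·4
1 = −4·395 + 93·17
1 = 93·1597 − 376·395
Hence 395⁻¹ ≡ -376 ≡ 1221 (mod 1597).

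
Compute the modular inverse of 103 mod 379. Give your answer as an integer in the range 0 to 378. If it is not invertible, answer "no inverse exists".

Run Euclid on (379, 103):
379 = 3×103 + 70
103 = 1×70 + 33
70 = 2×33 + 4
33 = 8×4 + 1
4 = 4×1 + 0
The gcd is 1. Working backward:
1 = 33 − 8·4
1 = −8·70 + 17·33
1 = 17·103 − 25·70
1 = −25·379 + 92·103
So 103·92 ≡ 1 (mod 379).

92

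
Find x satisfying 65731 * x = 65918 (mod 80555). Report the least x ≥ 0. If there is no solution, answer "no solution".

73258

First find gcd(65731, 80555):
80555 = 1×65731 + 14824
65731 = 4×14824 + 6435
14824 = 2×6435 + 1954
6435 = 3×1954 + 573
1954 = 3×573 + 235
573 = 2×235 + 103
235 = 2×103 + 29
103 = 3×29 + 16
29 = 1×16 + 13
16 = 1×13 + 3
13 = 4×3 + 1
3 = 3×1 + 0
gcd = 1, so a unique solution mod 80555 exists.
Back-substitute for the Bézout coefficients:
1 = 13 − 4·3
1 = −4·16 + 5·13
1 = 5·29 − 9·16
1 = −9·103 + 32·29
1 = 32·235 − 73·103
1 = −73·573 + 178·235
1 = 178·1954 − 607·573
1 = −607·6435 + 1999·1954
1 = 1999·14824 − 4605·6435
1 = −4605·65731 + 20419·14824
1 = 20419·80555 − 25024·65731
So 65731·(-25024) ≡ 1 (mod 80555), giving 65731⁻¹ ≡ 55531.
x ≡ 65731⁻¹·65918 ≡ 55531·65918 ≡ 73258 (mod 80555).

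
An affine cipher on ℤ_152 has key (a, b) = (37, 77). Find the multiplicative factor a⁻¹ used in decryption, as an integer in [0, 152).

37

Extended Euclidean algorithm:
152 = 4·37 + 4
37 = 9·4 + 1
4 = 4·1 + 0
Since gcd(37, 152) = 1, back-substitute to write 1 as a combination:
1 = 37 − 9·4
1 = −9·152 + 37·37
So 37·37 ≡ 1 (mod 152).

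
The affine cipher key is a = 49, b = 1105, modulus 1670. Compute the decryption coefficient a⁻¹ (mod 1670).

Extended Euclidean algorithm:
1670 = 34·49 + 4
49 = 12·4 + 1
4 = 4·1 + 0
gcd = 1, so the inverse exists. Back-substitute:
1 = 49 − 12·4
1 = −12·1670 + 409·49
So 49·409 ≡ 1 (mod 1670).

409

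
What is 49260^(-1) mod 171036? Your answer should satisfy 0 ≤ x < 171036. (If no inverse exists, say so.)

Compute gcd(49260, 171036):
171036 = 3×49260 + 23256
49260 = 2×23256 + 2748
23256 = 8×2748 + 1272
2748 = 2×1272 + 204
1272 = 6×204 + 48
204 = 4×48 + 12
48 = 4×12 + 0
The gcd is 12, not 1, hence no inverse exists.

no inverse exists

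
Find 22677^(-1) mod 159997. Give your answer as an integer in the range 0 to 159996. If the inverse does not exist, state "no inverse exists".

Apply the Euclidean algorithm to 159997 and 22677:
159997 = 7·22677 + 1258
22677 = 18·1258 + 33
1258 = 38·33 + 4
33 = 8·4 + 1
4 = 4·1 + 0
Since gcd(22677, 159997) = 1, back-substitute to write 1 as a combination:
1 = 33 − 8·4
1 = −8·1258 + 305·33
1 = 305·22677 − 5498·1258
1 = −5498·159997 + 38791·22677
So 22677·38791 ≡ 1 (mod 159997).

38791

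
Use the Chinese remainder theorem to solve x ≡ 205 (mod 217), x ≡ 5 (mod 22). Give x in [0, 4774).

1941

Write x = 205 + 217·k. Then 217·k ≡ 5 − 205 ≡ 20 (mod 22).
Need 217⁻¹ mod 22. Extended Euclid on (22, 19):
22 = 1·19 + 3
19 = 6·3 + 1
3 = 3·1 + 0
Back-substitute:
1 = 19 − 6·3
1 = −6·22 + 7·19
217⁻¹ ≡ 7 (mod 22), so k ≡ 7·20 ≡ 8 (mod 22).
x = 205 + 217·8 = 1941.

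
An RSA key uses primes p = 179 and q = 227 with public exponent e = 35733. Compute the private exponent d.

20557

φ(n) = (p−1)(q−1) = 178·226 = 40228.
Need d with 35733·d ≡ 1 (mod 40228). Apply the extended Euclidean algorithm:
40228 = 1*35733 + 4495
35733 = 7*4495 + 4268
4495 = 1*4268 + 227
4268 = 18*227 + 182
227 = 1*182 + 45
182 = 4*45 + 2
45 = 22*2 + 1
2 = 2*1 + 0
Back-substitute:
1 = 45 − 22·2
1 = −22·182 + 89·45
1 = 89·227 − 111·182
1 = −111·4268 + 2087·227
1 = 2087·4495 − 2198·4268
1 = −2198·35733 + 17473·4495
1 = 17473·40228 − 19671·35733
So 35733·(-19671) ≡ 1 (mod 40228), hence d ≡ -19671 ≡ 20557 (mod 40228).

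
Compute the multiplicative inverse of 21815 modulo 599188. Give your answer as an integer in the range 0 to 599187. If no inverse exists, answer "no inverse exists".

134807

Extended Euclidean algorithm:
599188 = 27*21815 + 10183
21815 = 2*10183 + 1449
10183 = 7*1449 + 40
1449 = 36*40 + 9
40 = 4*9 + 4
9 = 2*4 + 1
4 = 4*1 + 0
The gcd is 1. Working backward:
1 = 9 − 2·4
1 = −2·40 + 9·9
1 = 9·1449 − 326·40
1 = −326·10183 + 2291·1449
1 = 2291·21815 − 4908·10183
1 = −4908·599188 + 134807·21815
So 21815·134807 ≡ 1 (mod 599188).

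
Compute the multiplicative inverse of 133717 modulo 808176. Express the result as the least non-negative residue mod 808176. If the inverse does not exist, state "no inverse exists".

gcd(808176, 133717) by repeated division:
808176 = 6·133717 + 5874
133717 = 22·5874 + 4489
5874 = 1·4489 + 1385
4489 = 3·1385 + 334
1385 = 4·334 + 49
334 = 6·49 + 40
49 = 1·40 + 9
40 = 4·9 + 4
9 = 2·4 + 1
4 = 4·1 + 0
gcd = 1, so the inverse exists. Back-substitute:
1 = 9 − 2·4
1 = −2·40 + 9·9
1 = 9·49 − 11·40
1 = −11·334 + 75·49
1 = 75·1385 − 311·334
1 = −311·4489 + 1008·1385
1 = 1008·5874 − 1319·4489
1 = −1319·133717 + 30026·5874
1 = 30026·808176 − 181475·133717
Thus 133717·(-181475) ≡ 1 (mod 808176); reducing, -181475 mod 808176 = 626701.

626701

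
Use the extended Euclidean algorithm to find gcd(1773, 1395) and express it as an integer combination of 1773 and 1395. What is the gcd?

9

Apply Euclid's algorithm to 1773 and 1395:
1773 = 1×1395 + 378
1395 = 3×378 + 261
378 = 1×261 + 117
261 = 2×117 + 27
117 = 4×27 + 9
27 = 3×9 + 0
gcd(1773, 1395) = 9.
Express as a combination:
9 = 117 − 4·27
9 = −4·261 + 9·117
9 = 9·378 − 13·261
9 = −13·1395 + 48·378
9 = 48·1773 − 61·1395
So 9 = (48)·1773 + (-61)·1395.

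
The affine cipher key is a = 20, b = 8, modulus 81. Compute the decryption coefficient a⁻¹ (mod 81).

Extended Euclidean algorithm:
81 = 4×20 + 1
20 = 20×1 + 0
The gcd is 1. Working backward:
1 = 81 − 4·20
So 20·(-4) ≡ 1 (mod 81), and -4 ≡ 77 (mod 81).

77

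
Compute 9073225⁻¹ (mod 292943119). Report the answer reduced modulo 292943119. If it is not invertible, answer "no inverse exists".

no inverse exists

Compute gcd(9073225, 292943119):
292943119 = 32·9073225 + 2599919
9073225 = 3·2599919 + 1273468
2599919 = 2·1273468 + 52983
1273468 = 24·52983 + 1876
52983 = 28·1876 + 455
1876 = 4·455 + 56
455 = 8·56 + 7
56 = 8·7 + 0
Since gcd = 7 > 1, 9073225 is not a unit mod 292943119.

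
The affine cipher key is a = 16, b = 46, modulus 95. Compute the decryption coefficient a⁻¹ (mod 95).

Extended Euclidean algorithm:
95 = 5·16 + 15
16 = 1·15 + 1
15 = 15·1 + 0
Since gcd(16, 95) = 1, back-substitute to write 1 as a combination:
1 = 16 − 15
1 = −95 + 6·16
So 16·6 ≡ 1 (mod 95).

6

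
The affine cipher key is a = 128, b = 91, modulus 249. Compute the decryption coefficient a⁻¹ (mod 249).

107

gcd(249, 128) by repeated division:
249 = 1*128 + 121
128 = 1*121 + 7
121 = 17*7 + 2
7 = 3*2 + 1
2 = 2*1 + 0
The gcd is 1. Working backward:
1 = 7 − 3·2
1 = −3·121 + 52·7
1 = 52·128 − 55·121
1 = −55·249 + 107·128
So 128·107 ≡ 1 (mod 249).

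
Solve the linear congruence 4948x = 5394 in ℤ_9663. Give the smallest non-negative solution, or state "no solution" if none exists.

7926

First find gcd(4948, 9663):
9663 = 1*4948 + 4715
4948 = 1*4715 + 233
4715 = 20*233 + 55
233 = 4*55 + 13
55 = 4*13 + 3
13 = 4*3 + 1
3 = 3*1 + 0
gcd = 1, so a unique solution mod 9663 exists.
Back-substitute for the Bézout coefficients:
1 = 13 − 4·3
1 = −4·55 + 17·13
1 = 17·233 − 72·55
1 = −72·4715 + 1457·233
1 = 1457·4948 − 1529·4715
1 = −1529·9663 + 2986·4948
So 4948·(2986) ≡ 1 (mod 9663), giving 4948⁻¹ ≡ 2986.
x ≡ 4948⁻¹·5394 ≡ 2986·5394 ≡ 7926 (mod 9663).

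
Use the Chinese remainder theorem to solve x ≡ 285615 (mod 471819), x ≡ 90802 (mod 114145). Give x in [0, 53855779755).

47174164692

Write x = 285615 + 471819·k. Then 471819·k ≡ 90802 − 285615 ≡ 33477 (mod 114145).
Need 471819⁻¹ mod 114145. Extended Euclid on (114145, 15239):
114145 = 7×15239 + 7472
15239 = 2×7472 + 295
7472 = 25×295 + 97
295 = 3×97 + 4
97 = 24×4 + 1
4 = 4×1 + 0
Back-substitute:
1 = 97 − 24·4
1 = −24·295 + 73·97
1 = 73·7472 − 1849·295
1 = −1849·15239 + 3771·7472
1 = 3771·114145 − 28246·15239
471819⁻¹ ≡ 85899 (mod 114145), so k ≡ 85899·33477 ≡ 99983 (mod 114145).
x = 285615 + 471819·99983 = 47174164692.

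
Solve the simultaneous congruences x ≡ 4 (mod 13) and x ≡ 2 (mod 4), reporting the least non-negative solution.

Write x = 4 + 13·k. Then 13·k ≡ 2 − 4 ≡ 2 (mod 4).
Need 13⁻¹ mod 4. Extended Euclid on (4, 1):
4 = 4·1 + 0
13⁻¹ ≡ 1 (mod 4), so k ≡ 1·2 ≡ 2 (mod 4).
x = 4 + 13·2 = 30.

30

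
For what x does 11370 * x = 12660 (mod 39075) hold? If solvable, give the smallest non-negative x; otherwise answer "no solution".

2558

First find gcd(11370, 39075):
39075 = 3×11370 + 4965
11370 = 2×4965 + 1440
4965 = 3×1440 + 645
1440 = 2×645 + 150
645 = 4×150 + 45
150 = 3×45 + 15
45 = 3×15 + 0
gcd = 15 and 15 | 12660, so solutions exist. Divide through by 15: 758x ≡ 844 (mod 2605).
Now find 758⁻¹ mod 2605:
2605 = 3·758 + 331
758 = 2·331 + 96
331 = 3·96 + 43
96 = 2·43 + 10
43 = 4·10 + 3
10 = 3·3 + 1
3 = 3·1 + 0
Back-substitute:
1 = 10 − 3·3
1 = −3·43 + 13·10
1 = 13·96 − 29·43
1 = −29·331 + 100·96
1 = 100·758 − 229·331
1 = −229·2605 + 787·758
So 758⁻¹ ≡ 787 (mod 2605).
Then x ≡ 787·844 ≡ 2558 (mod 2605); the smallest non-negative solution is x = 2558.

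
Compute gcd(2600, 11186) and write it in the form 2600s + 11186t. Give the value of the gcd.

Euclidean algorithm:
11186 = 4·2600 + 786
2600 = 3·786 + 242
786 = 3·242 + 60
242 = 4·60 + 2
60 = 30·2 + 0
gcd(2600, 11186) = 2.
Back-substituting:
2 = 242 − 4·60
2 = −4·786 + 13·242
2 = 13·2600 − 43·786
2 = −43·11186 + 185·2600
So 2 = (-43)·11186 + (185)·2600.

2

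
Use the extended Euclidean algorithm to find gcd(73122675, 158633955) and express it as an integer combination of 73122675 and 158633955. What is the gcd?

Apply Euclid's algorithm to 158633955 and 73122675:
158633955 = 2*73122675 + 12388605
73122675 = 5*12388605 + 11179650
12388605 = 1*11179650 + 1208955
11179650 = 9*1208955 + 299055
1208955 = 4*299055 + 12735
299055 = 23*12735 + 6150
12735 = 2*6150 + 435
6150 = 14*435 + 60
435 = 7*60 + 15
60 = 4*15 + 0
gcd(73122675, 158633955) = 15.
Back-substituting:
15 = 435 − 7·60
15 = −7·6150 + 99·435
15 = 99·12735 − 205·6150
15 = −205·299055 + 4814·12735
15 = 4814·1208955 − 19461·299055
15 = −19461·11179650 + 179963·1208955
15 = 179963·12388605 − 199424·11179650
15 = −199424·73122675 + 1177083·12388605
15 = 1177083·158633955 − 2553590·73122675
So 15 = (1177083)·158633955 + (-2553590)·73122675.

15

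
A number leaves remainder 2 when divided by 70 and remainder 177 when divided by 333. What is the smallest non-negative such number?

11832

Write x = 2 + 70·k. Then 70·k ≡ 177 − 2 ≡ 175 (mod 333).
Need 70⁻¹ mod 333. Extended Euclid on (333, 70):
333 = 4*70 + 53
70 = 1*53 + 17
53 = 3*17 + 2
17 = 8*2 + 1
2 = 2*1 + 0
Back-substitute:
1 = 17 − 8·2
1 = −8·53 + 25·17
1 = 25·70 − 33·53
1 = −33·333 + 157·70
70⁻¹ ≡ 157 (mod 333), so k ≡ 157·175 ≡ 169 (mod 333).
x = 2 + 70·169 = 11832.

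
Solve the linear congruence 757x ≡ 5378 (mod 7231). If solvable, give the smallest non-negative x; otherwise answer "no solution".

7219

First find gcd(757, 7231):
7231 = 9*757 + 418
757 = 1*418 + 339
418 = 1*339 + 79
339 = 4*79 + 23
79 = 3*23 + 10
23 = 2*10 + 3
10 = 3*3 + 1
3 = 3*1 + 0
gcd = 1, so a unique solution mod 7231 exists.
Back-substitute for the Bézout coefficients:
1 = 10 − 3·3
1 = −3·23 + 7·10
1 = 7·79 − 24·23
1 = −24·339 + 103·79
1 = 103·418 − 127·339
1 = −127·757 + 230·418
1 = 230·7231 − 2197·757
So 757·(-2197) ≡ 1 (mod 7231), giving 757⁻¹ ≡ 5034.
x ≡ 757⁻¹·5378 ≡ 5034·5378 ≡ 7219 (mod 7231).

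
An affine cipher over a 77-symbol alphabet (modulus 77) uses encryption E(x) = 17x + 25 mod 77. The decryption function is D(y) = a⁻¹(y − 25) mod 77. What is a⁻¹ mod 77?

Extended Euclidean algorithm:
77 = 4*17 + 9
17 = 1*9 + 8
9 = 1*8 + 1
8 = 8*1 + 0
Since gcd(17, 77) = 1, back-substitute to write 1 as a combination:
1 = 9 − 8
1 = −17 + 2·9
1 = 2·77 − 9·17
Thus 17·(-9) ≡ 1 (mod 77); reducing, -9 mod 77 = 68.

68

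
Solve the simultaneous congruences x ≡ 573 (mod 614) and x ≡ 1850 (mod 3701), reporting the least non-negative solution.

2129925

Write x = 573 + 614·k. Then 614·k ≡ 1850 − 573 ≡ 1277 (mod 3701).
Need 614⁻¹ mod 3701. Extended Euclid on (3701, 614):
3701 = 6·614 + 17
614 = 36·17 + 2
17 = 8·2 + 1
2 = 2·1 + 0
Back-substitute:
1 = 17 − 8·2
1 = −8·614 + 289·17
1 = 289·3701 − 1742·614
614⁻¹ ≡ 1959 (mod 3701), so k ≡ 1959·1277 ≡ 3468 (mod 3701).
x = 573 + 614·3468 = 2129925.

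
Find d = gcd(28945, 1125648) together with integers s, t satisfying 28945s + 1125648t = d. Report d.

1

Apply Euclid's algorithm to 1125648 and 28945:
1125648 = 38*28945 + 25738
28945 = 1*25738 + 3207
25738 = 8*3207 + 82
3207 = 39*82 + 9
82 = 9*9 + 1
9 = 9*1 + 0
gcd(28945, 1125648) = 1.
Working backward:
1 = 82 − 9·9
1 = −9·3207 + 352·82
1 = 352·25738 − 2825·3207
1 = −2825·28945 + 3177·25738
1 = 3177·1125648 − 123551·28945
So 1 = (3177)·1125648 + (-123551)·28945.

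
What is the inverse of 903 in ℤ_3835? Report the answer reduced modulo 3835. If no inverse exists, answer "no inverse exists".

2442

Apply the Euclidean algorithm to 3835 and 903:
3835 = 4×903 + 223
903 = 4×223 + 11
223 = 20×11 + 3
11 = 3×3 + 2
3 = 1×2 + 1
2 = 2×1 + 0
gcd = 1, so the inverse exists. Back-substitute:
1 = 3 − 2
1 = −11 + 4·3
1 = 4·223 − 81·11
1 = −81·903 + 328·223
1 = 328·3835 − 1393·903
So 903·(-1393) ≡ 1 (mod 3835), and -1393 ≡ 2442 (mod 3835).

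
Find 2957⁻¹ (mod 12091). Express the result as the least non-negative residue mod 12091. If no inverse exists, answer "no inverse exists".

1701

gcd(12091, 2957) by repeated division:
12091 = 4·2957 + 263
2957 = 11·263 + 64
263 = 4·64 + 7
64 = 9·7 + 1
7 = 7·1 + 0
gcd = 1, so the inverse exists. Back-substitute:
1 = 64 − 9·7
1 = −9·263 + 37·64
1 = 37·2957 − 416·263
1 = −416·12091 + 1701·2957
So 2957·1701 ≡ 1 (mod 12091).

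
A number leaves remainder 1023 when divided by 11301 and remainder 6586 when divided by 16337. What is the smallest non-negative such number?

65501619

Write x = 1023 + 11301·k. Then 11301·k ≡ 6586 − 1023 ≡ 5563 (mod 16337).
Need 11301⁻¹ mod 16337. Extended Euclid on (16337, 11301):
16337 = 1*11301 + 5036
11301 = 2*5036 + 1229
5036 = 4*1229 + 120
1229 = 10*120 + 29
120 = 4*29 + 4
29 = 7*4 + 1
4 = 4*1 + 0
Back-substitute:
1 = 29 − 7·4
1 = −7·120 + 29·29
1 = 29·1229 − 297·120
1 = −297·5036 + 1217·1229
1 = 1217·11301 − 2731·5036
1 = −2731·16337 + 3948·11301
11301⁻¹ ≡ 3948 (mod 16337), so k ≡ 3948·5563 ≡ 5796 (mod 16337).
x = 1023 + 11301·5796 = 65501619.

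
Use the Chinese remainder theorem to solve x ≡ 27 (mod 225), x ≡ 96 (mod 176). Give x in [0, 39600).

1152

Write x = 27 + 225·k. Then 225·k ≡ 96 − 27 ≡ 69 (mod 176).
Need 225⁻¹ mod 176. Extended Euclid on (176, 49):
176 = 3×49 + 29
49 = 1×29 + 20
29 = 1×20 + 9
20 = 2×9 + 2
9 = 4×2 + 1
2 = 2×1 + 0
Back-substitute:
1 = 9 − 4·2
1 = −4·20 + 9·9
1 = 9·29 − 13·20
1 = −13·49 + 22·29
1 = 22·176 − 79·49
225⁻¹ ≡ 97 (mod 176), so k ≡ 97·69 ≡ 5 (mod 176).
x = 27 + 225·5 = 1152.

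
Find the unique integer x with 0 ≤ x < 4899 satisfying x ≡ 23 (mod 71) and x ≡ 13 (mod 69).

Write x = 23 + 71·k. Then 71·k ≡ 13 − 23 ≡ 59 (mod 69).
Need 71⁻¹ mod 69. Extended Euclid on (69, 2):
69 = 34·2 + 1
2 = 2·1 + 0
Back-substitute:
1 = 69 − 34·2
71⁻¹ ≡ 35 (mod 69), so k ≡ 35·59 ≡ 64 (mod 69).
x = 23 + 71·64 = 4567.

4567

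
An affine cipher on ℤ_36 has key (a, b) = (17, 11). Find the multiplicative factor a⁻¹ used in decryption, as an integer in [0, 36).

Apply the Euclidean algorithm to 36 and 17:
36 = 2×17 + 2
17 = 8×2 + 1
2 = 2×1 + 0
gcd = 1, so the inverse exists. Back-substitute:
1 = 17 − 8·2
1 = −8·36 + 17·17
So 17·17 ≡ 1 (mod 36).

17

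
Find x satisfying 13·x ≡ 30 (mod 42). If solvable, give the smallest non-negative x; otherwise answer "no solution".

12

First find gcd(13, 42):
42 = 3*13 + 3
13 = 4*3 + 1
3 = 3*1 + 0
gcd = 1, so a unique solution mod 42 exists.
Back-substitute for the Bézout coefficients:
1 = 13 − 4·3
1 = −4·42 + 13·13
So 13·(13) ≡ 1 (mod 42), giving 13⁻¹ ≡ 13.
x ≡ 13⁻¹·30 ≡ 13·30 ≡ 12 (mod 42).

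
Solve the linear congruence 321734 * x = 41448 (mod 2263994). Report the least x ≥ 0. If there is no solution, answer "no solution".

First find gcd(321734, 2263994):
2263994 = 7·321734 + 11856
321734 = 27·11856 + 1622
11856 = 7·1622 + 502
1622 = 3·502 + 116
502 = 4·116 + 38
116 = 3·38 + 2
38 = 19·2 + 0
gcd = 2 and 2 | 41448, so solutions exist. Divide through by 2: 160867x ≡ 20724 (mod 1131997).
Now find 160867⁻¹ mod 1131997:
1131997 = 7*160867 + 5928
160867 = 27*5928 + 811
5928 = 7*811 + 251
811 = 3*251 + 58
251 = 4*58 + 19
58 = 3*19 + 1
19 = 19*1 + 0
Back-substitute:
1 = 58 − 3·19
1 = −3·251 + 13·58
1 = 13·811 − 42·251
1 = −42·5928 + 307·811
1 = 307·160867 − 8331·5928
1 = −8331·1131997 + 58624·160867
So 160867⁻¹ ≡ 58624 (mod 1131997).
Then x ≡ 58624·20724 ≡ 290995 (mod 1131997); the smallest non-negative solution is x = 290995.

290995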